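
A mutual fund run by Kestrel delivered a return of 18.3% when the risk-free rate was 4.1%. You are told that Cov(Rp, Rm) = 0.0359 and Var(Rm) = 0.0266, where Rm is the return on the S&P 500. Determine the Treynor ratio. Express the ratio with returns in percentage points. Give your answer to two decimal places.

10.52

β = Cov / Var = 0.0359 / 0.0266 = 1.3496
Treynor = (Rp − Rf) / β = (18.3% − 4.1%) / 1.3496 = 14.20 / 1.3496 = 10.5216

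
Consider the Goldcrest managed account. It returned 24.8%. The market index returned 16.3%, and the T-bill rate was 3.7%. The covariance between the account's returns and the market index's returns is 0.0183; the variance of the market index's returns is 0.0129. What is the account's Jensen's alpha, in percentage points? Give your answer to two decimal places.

β = Cov / Var = 0.0183 / 0.0129 = 1.4186
E[R] = Rf + β(Rm − Rf) = 3.7% + 1.4186 × (16.3% − 3.7%) = 21.5744%
α = Rp − E[R] = 24.8% − 21.5744% = 3.2256

3.23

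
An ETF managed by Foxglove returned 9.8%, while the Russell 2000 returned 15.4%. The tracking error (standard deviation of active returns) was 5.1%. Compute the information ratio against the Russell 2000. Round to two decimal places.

-1.10

IR = (Rp − Rb) / TE = (9.8% − 15.4%) / 5.1% = -5.60% / 5.1% = -1.0980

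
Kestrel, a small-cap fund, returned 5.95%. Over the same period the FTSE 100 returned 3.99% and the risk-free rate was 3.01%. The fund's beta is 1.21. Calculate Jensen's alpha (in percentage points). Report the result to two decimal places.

CAPM expected return = Rf + β(Rm − Rf) = 3.01% + 1.21 × (3.99% − 3.01%) = 3.01 + 1.21 × 0.98 = 4.1958%
Jensen's α = Rp − E[R] = 5.95% − 4.1958% = 1.7542

1.75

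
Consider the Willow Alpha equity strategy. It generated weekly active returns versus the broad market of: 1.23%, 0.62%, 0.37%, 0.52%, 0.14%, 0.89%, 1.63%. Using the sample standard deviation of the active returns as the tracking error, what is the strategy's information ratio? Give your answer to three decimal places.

1.490

Mean return r̄ = 5.400 / 7 = 0.7714%
Σ(r − r̄)² = 1.6075; sample σ = √(1.6075/6) = 0.5176%
IR = r̄ / tracking error = 0.7714 / 0.5176 = 1.4903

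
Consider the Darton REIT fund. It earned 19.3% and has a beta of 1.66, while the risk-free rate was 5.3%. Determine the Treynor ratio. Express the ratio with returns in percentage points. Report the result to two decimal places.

8.43

Treynor = (Rp − Rf) / β = (19.3% − 5.3%) / 1.66 = 14.00 / 1.66 = 8.4337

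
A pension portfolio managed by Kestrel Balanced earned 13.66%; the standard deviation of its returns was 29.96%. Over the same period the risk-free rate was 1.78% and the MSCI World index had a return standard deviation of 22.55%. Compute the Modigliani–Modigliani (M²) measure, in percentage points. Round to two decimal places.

Sharpe = (Rp − Rf) / σp = (13.66% − 1.78%) / 29.96% = 0.3965
M² = Rf + Sharpe × σm = 1.78% + 0.3965 × 22.55% = 10.7211%

10.72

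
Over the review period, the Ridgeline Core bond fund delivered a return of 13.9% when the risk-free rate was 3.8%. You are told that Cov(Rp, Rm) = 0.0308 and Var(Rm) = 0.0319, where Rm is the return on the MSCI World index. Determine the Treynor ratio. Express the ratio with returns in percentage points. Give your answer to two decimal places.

10.46

β = Cov / Var = 0.0308 / 0.0319 = 0.9655
Treynor = (Rp − Rf) / β = (13.9% − 3.8%) / 0.9655 = 10.10 / 0.9655 = 10.4609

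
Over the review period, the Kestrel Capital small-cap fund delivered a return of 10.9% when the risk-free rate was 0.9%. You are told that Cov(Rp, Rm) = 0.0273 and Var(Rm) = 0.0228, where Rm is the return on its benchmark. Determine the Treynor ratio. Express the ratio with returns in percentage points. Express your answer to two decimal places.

8.35

β = Cov / Var = 0.0273 / 0.0228 = 1.1974
Treynor = (Rp − Rf) / β = (10.9% − 0.9%) / 1.1974 = 10.00 / 1.1974 = 8.3514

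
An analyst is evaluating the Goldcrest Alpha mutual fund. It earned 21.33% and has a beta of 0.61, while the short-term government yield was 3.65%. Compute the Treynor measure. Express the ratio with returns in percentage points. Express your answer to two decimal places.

28.98

Treynor = (Rp − Rf) / β = (21.33% − 3.65%) / 0.61 = 17.68 / 0.61 = 28.9836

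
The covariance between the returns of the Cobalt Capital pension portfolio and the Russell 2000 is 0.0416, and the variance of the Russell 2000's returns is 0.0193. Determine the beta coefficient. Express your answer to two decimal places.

β = Cov(Rp, Rm) / Var(Rm) = 0.0416 / 0.0193 = 2.1554

2.16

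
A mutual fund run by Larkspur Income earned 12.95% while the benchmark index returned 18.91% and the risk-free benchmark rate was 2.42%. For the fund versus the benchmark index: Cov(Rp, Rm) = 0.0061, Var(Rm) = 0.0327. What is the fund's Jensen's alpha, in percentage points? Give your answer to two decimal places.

β = Cov / Var = 0.0061 / 0.0327 = 0.1865
E[R] = Rf + β(Rm − Rf) = 2.42% + 0.1865 × (18.91% − 2.42%) = 5.4954%
α = Rp − E[R] = 12.95% − 5.4954% = 7.4546

7.45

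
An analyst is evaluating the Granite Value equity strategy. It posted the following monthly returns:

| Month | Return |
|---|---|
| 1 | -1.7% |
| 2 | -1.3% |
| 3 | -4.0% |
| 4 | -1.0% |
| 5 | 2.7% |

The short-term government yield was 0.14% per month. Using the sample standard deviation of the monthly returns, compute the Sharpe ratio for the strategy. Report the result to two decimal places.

-0.50

r̄ = (-1.7 − 1.3 − 4 − 1 + 2.7) / 5 = -1.0600%
Sample σ = √[Σ(r − r̄)² / 4] = √[23.2520 / 4] = √5.8130 = 2.4110%
Sharpe = (r̄ − rf) / σ = (-1.0600 − 0.14) / 2.4110 = -1.2000 / 2.4110 = -0.4977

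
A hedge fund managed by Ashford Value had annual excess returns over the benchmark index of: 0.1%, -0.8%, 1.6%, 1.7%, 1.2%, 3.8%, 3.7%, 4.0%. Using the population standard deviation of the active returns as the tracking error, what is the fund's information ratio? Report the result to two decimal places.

1.14

r̄ = (0.1 − 0.8 + 1.6 + 1.7 + 1.2 + 3.8 + 3.7 + 4) / 8 = 15.30 / 8 = 1.9125%
Σ(r − r̄)² = (0.1 − 1.9125)² + (-0.8 − 1.9125)² + … = 22.4088
population σ = √(22.4088 / 8) = √2.8011 = 1.6736%
IR = r̄ / tracking error = 1.9125 / 1.6736 = 1.1427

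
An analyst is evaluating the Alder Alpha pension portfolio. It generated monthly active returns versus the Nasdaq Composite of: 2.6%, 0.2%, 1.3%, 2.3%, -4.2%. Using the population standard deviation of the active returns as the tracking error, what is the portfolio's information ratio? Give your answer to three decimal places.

r̄ = (2.6 + 0.2 + 1.3 + 2.3 − 4.2) / 5 = 0.4400%
Σ(r − r̄)² = 30.4520; population σ = √(30.4520/5) = 2.4679%
IR = r̄ / tracking error = 0.4400 / 2.4679 = 0.1783

0.178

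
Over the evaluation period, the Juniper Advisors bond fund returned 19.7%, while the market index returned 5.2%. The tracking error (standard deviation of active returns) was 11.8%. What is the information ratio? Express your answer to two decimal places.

IR = (Rp − Rb) / TE = (19.7% − 5.2%) / 11.8% = 14.50% / 11.8% = 1.2288

1.23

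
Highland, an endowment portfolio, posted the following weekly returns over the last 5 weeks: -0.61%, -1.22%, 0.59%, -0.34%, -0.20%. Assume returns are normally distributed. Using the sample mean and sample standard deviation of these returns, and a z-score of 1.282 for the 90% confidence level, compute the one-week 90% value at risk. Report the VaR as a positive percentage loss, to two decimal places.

1.20

r̄ = (-0.61 − 1.22 + 0.59 − 0.34 − 0.2) / 5 = -0.3560%
Sample std dev = √[1.7305 / 4] = 0.6577%
VaR = −(r̄ − z·σ) = −(-0.3560 − 1.282 × 0.6577) = −(-1.1992) = 1.1992%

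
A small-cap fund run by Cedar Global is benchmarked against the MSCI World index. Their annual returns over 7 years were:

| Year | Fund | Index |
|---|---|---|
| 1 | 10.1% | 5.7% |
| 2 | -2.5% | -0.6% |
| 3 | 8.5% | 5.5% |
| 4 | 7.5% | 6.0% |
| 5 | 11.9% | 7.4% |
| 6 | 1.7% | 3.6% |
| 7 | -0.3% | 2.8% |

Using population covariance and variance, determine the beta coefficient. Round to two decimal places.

r̄p = 5.2714%,  r̄m = 4.3429%
Cov = Σ(rp − r̄p)(rm − r̄m) / 7 = 11.9869
Var(rm) = Σ(rm − r̄m)² / 7 = 6.0910
β = Cov / Var = 11.9869 / 6.0910 = 1.9680

1.97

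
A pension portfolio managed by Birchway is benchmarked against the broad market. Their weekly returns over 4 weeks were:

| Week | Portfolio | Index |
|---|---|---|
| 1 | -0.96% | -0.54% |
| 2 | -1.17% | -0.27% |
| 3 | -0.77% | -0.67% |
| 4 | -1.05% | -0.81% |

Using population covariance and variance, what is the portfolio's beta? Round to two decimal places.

-0.38

r̄p = -0.9875%,  r̄m = -0.5725%
Cov = Σ(rp − r̄p)(rm − r̄m) / 4 = -0.0152
Var(rm) = Σ(rm − r̄m)² / 4 = 0.0396
β = Cov / Var = -0.0152 / 0.0396 = -0.3838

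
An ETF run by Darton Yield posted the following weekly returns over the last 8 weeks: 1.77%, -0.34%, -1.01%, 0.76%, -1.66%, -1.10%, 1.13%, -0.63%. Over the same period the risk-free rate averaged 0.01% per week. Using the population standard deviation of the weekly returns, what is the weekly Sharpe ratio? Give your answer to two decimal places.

-0.13

r̄ = (1.77 − 0.34 − 1.01 + 0.76 − 1.66 − 1.1 + 1.13 − 0.63) / 8 = -0.1350%
Σ(r − r̄)² = 10.3398; population σ = √(10.3398/8) = 1.1369%
Sharpe = (r̄ − rf) / σ = (-0.1350 − 0.01) / 1.1369 = -0.1450 / 1.1369 = -0.1275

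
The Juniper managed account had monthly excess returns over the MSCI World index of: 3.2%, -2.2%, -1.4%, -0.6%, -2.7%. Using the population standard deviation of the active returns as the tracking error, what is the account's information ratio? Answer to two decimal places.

-0.35

μ = (3.2 − 2.2 − 1.4 − 0.6 − 2.7) / 5 = -0.7400%
Σ(r − μ)² = (3.2 − (-0.7400))² + (-2.2 − (-0.7400))² + (-1.4 − (-0.7400))² + … = 21.9520
population σ = √(21.9520 / 5) = √4.3904 = 2.0953%
IR = μ / tracking error = -0.7400 / 2.0953 = -0.3532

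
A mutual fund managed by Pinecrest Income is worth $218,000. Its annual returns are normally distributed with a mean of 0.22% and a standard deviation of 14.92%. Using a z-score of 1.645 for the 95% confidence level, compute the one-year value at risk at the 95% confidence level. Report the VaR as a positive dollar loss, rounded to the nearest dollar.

$53,025

Return at the 95% tail: μ − z·σ = 0.22% − 1.645 × 14.92% = 0.22 − 24.5434 = -24.3234%
VaR = −(-24.3234%) × $218,000 = 24.3234% × $218,000 = $53,025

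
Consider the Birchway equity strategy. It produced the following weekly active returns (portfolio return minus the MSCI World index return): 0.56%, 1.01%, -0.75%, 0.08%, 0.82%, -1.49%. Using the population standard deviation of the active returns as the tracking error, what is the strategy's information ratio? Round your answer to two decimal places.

0.04

μ = (0.56 + 1.01 − 0.75 + 0.08 + 0.82 − 1.49) / 6 = 0.230 / 6 = 0.0383%
Σ(r − μ)² = 4.7863; population σ = √(4.7863/6) = 0.8931%
IR = μ / tracking error = 0.0383 / 0.8931 = 0.0429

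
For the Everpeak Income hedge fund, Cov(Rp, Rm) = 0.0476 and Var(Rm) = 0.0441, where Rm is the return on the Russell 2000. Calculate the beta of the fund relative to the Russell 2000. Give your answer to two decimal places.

β = Cov(Rp, Rm) / Var(Rm) = 0.0476 / 0.0441 = 1.0794

1.08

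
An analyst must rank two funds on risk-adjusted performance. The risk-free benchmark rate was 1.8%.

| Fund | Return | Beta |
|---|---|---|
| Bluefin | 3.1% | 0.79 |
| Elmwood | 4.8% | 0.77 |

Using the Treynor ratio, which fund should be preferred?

Elmwood

Bluefin: Treynor = (3.1% − 1.8%) / 0.79 = 1.646
Elmwood: Treynor = (4.8% − 1.8%) / 0.77 = 3.896
Highest: Elmwood (3.896).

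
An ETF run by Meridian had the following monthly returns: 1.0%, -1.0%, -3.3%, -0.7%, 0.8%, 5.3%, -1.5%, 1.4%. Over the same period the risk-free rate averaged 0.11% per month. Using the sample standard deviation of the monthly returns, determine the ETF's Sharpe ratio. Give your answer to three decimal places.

Mean return μ = 2.00 / 8 = 0.2500%
Σ(r − μ)² = (1 − 0.2500)² + (-1 − 0.2500)² + (-3.3 − 0.2500)² + … = 45.8200
σ = √[45.8200 / 7] = 2.5585%
Sharpe = (μ − rf) / σ = (0.2500 − 0.11) / 2.5585 = 0.1400 / 2.5585 = 0.0547

0.055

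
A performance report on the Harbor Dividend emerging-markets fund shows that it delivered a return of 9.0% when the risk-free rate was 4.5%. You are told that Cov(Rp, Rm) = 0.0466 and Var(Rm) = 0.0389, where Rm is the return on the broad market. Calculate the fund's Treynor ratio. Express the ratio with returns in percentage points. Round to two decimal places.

β = Cov / Var = 0.0466 / 0.0389 = 1.1979
Treynor = (Rp − Rf) / β = (9.0% − 4.5%) / 1.1979 = 4.50 / 1.1979 = 3.7566

3.76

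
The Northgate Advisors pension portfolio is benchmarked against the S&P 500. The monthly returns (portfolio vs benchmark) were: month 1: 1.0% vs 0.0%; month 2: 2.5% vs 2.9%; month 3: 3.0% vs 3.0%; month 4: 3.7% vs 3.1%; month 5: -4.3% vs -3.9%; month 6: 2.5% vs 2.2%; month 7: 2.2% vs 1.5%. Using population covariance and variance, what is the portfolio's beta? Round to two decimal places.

r̄p = 1.5143%,  r̄m = 1.2571%
Cov = Σ(rp − r̄p)(rm − r̄m) / 7 = 5.7092
Var(rm) = Σ(rm − r̄m)² / 7 = 5.4653
β = Cov / Var = 5.7092 / 5.4653 = 1.0446

1.04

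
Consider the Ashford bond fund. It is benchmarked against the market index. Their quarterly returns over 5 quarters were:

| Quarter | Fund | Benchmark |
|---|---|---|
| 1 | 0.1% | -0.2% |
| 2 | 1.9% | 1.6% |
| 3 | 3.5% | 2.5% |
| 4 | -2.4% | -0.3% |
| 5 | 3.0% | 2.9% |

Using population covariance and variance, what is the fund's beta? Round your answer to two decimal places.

1.49

r̄p = 1.2200%,  r̄m = 1.3000%
Cov = Σ(rp − r̄p)(rm − r̄m) / 5 = 2.6520
Var(rm) = Σ(rm − r̄m)² / 5 = 1.7800
β = Cov / Var = 2.6520 / 1.7800 = 1.4899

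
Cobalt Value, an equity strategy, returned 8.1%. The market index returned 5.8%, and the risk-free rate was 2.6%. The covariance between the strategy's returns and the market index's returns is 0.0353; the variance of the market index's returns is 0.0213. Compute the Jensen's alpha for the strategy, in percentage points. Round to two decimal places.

0.20

β = Cov / Var = 0.0353 / 0.0213 = 1.6573
E[R] = Rf + β(Rm − Rf) = 2.6% + 1.6573 × (5.8% − 2.6%) = 7.9034%
α = Rp − E[R] = 8.1% − 7.9034% = 0.1966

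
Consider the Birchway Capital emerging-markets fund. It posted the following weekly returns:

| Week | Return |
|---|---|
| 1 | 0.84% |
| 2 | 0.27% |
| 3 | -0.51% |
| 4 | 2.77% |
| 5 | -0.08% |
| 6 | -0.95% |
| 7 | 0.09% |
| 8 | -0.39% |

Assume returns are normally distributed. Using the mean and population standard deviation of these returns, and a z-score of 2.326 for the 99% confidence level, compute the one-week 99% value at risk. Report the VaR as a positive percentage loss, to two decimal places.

2.25

Mean return r̄ = 2.040 / 8 = 0.2550%
Σ(r − r̄)² = (0.84 − 0.2550)² + (0.27 − 0.2550)² + … = 9.2604
population σ = √(9.2604 / 8) = √1.1576 = 1.0759%
VaR = −(r̄ − z·σ) = −(0.2550 − 2.326 × 1.0759) = −(-2.2475) = 2.2475%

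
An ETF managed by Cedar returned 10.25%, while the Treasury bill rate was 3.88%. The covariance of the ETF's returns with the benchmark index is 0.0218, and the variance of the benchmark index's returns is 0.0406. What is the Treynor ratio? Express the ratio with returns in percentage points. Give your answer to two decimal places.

β = Cov / Var = 0.0218 / 0.0406 = 0.5369
Treynor = (Rp − Rf) / β = (10.25% − 3.88%) / 0.5369 = 6.37 / 0.5369 = 11.8644

11.86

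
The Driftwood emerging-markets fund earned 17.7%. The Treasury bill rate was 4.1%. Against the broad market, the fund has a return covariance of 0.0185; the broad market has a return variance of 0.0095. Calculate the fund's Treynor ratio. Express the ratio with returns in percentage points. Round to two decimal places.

β = Cov / Var = 0.0185 / 0.0095 = 1.9474
Treynor = (Rp − Rf) / β = (17.7% − 4.1%) / 1.9474 = 13.60 / 1.9474 = 6.9837

6.98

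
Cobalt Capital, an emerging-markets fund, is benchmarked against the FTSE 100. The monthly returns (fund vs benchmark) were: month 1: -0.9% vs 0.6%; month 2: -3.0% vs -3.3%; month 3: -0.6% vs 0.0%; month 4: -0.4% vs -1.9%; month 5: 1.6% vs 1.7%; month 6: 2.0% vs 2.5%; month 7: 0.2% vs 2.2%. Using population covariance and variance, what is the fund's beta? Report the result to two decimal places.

r̄p = -0.1571%,  r̄m = 0.2571%
Cov = Σ(rp − r̄p)(rm − r̄m) / 7 = 2.6518
Var(rm) = Σ(rm − r̄m)² / 7 = 4.0539
β = Cov / Var = 2.6518 / 4.0539 = 0.6541

0.65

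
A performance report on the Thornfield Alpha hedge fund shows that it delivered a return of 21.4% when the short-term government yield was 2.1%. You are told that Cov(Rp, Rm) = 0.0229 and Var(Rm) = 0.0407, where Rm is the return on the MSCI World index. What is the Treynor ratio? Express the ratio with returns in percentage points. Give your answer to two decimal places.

β = Cov / Var = 0.0229 / 0.0407 = 0.5627
Treynor = (Rp − Rf) / β = (21.4% − 2.1%) / 0.5627 = 19.30 / 0.5627 = 34.2989

34.30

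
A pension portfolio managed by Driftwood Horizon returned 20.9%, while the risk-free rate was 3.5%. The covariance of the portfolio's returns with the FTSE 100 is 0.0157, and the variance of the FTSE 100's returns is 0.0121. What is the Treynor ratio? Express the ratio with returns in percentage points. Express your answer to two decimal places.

13.41

β = Cov / Var = 0.0157 / 0.0121 = 1.2975
Treynor = (Rp − Rf) / β = (20.9% − 3.5%) / 1.2975 = 17.40 / 1.2975 = 13.4104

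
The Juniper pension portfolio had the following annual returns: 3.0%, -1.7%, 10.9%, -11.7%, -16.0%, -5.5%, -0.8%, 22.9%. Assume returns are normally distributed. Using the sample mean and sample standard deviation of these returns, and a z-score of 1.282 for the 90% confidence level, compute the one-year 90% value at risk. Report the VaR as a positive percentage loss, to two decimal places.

r̄ = (3 − 1.7 + 10.9 − 11.7 − 16 − 5.5 − 0.8 + 22.9) / 8 = 1.10 / 8 = 0.1375%
Σ(r − r̄)² = (3 − 0.1375)² + (-1.7 − 0.1375)² + … = 1078.7388
sample σ = √(1078.7388 / 7) = √154.1055 = 12.4139%
VaR = −(r̄ − z·σ) = −(0.1375 − 1.282 × 12.4139) = −(-15.7771) = 15.7771%

15.78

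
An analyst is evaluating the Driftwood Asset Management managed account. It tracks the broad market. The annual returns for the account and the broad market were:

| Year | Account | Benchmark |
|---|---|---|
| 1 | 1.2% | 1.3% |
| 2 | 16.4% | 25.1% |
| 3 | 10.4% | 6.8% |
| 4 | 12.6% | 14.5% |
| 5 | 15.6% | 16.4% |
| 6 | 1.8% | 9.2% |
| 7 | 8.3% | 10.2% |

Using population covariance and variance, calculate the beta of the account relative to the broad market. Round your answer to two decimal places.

r̄p = 9.4714%,  r̄m = 11.9286%
Cov = Σ(rp − r̄p)(rm − r̄m) / 7 = 33.2594
Var(rm) = Σ(rm − r̄m)² / 7 = 49.9706
β = Cov / Var = 33.2594 / 49.9706 = 0.6656

0.67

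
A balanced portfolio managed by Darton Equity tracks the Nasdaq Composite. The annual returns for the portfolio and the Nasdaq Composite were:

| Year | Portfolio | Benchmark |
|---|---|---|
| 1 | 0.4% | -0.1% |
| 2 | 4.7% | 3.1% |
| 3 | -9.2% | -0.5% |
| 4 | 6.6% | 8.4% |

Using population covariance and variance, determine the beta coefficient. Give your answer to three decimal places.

1.336

r̄p = 0.6250%,  r̄m = 2.7250%
Cov = Σ(rp − r̄p)(rm − r̄m) / 4 = 16.9394
Var(rm) = Σ(rm − r̄m)² / 4 = 12.6819
β = Cov / Var = 16.9394 / 12.6819 = 1.3357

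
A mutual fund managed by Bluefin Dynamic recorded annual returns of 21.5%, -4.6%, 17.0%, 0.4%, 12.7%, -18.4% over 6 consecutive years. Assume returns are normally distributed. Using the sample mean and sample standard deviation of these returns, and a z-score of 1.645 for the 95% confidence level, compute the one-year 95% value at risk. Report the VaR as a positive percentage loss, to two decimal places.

20.03

r̄ = (21.5 − 4.6 + 17 + 0.4 + 12.7 − 18.4) / 6 = 28.60 / 6 = 4.7667%
Sample σ = √[Σ(r − r̄)² / 5] = √[1136.0933 / 5] = √227.2187 = 15.0738%
VaR = −(r̄ − z·σ) = −(4.7667 − 1.645 × 15.0738) = −(-20.0297) = 20.0297%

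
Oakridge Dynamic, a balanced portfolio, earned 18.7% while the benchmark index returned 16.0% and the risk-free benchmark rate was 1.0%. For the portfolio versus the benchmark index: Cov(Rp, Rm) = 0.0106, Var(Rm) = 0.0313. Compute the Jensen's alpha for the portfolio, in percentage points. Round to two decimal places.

β = Cov / Var = 0.0106 / 0.0313 = 0.3387
E[R] = Rf + β(Rm − Rf) = 1.0% + 0.3387 × (16.0% − 1.0%) = 6.0805%
α = Rp − E[R] = 18.7% − 6.0805% = 12.6195

12.62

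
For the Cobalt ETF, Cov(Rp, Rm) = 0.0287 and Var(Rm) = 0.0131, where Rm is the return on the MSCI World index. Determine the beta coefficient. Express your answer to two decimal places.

β = Cov(Rp, Rm) / Var(Rm) = 0.0287 / 0.0131 = 2.1908

2.19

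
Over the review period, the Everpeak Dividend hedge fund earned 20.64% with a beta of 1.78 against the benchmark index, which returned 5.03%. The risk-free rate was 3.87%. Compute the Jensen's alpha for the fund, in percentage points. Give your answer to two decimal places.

14.71

CAPM expected return = Rf + β(Rm − Rf) = 3.87% + 1.78 × (5.03% − 3.87%) = 3.87 + 1.78 × 1.16 = 5.9348%
Jensen's α = Rp − E[R] = 20.64% − 5.9348% = 14.7052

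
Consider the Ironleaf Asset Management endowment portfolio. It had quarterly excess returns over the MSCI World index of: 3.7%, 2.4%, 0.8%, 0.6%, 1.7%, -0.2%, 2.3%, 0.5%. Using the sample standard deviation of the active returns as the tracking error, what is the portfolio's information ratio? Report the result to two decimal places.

r̄ = (3.7 + 2.4 + 0.8 + 0.6 + 1.7 − 0.2 + 2.3 + 0.5) / 8 = 11.80 / 8 = 1.4750%
Σ(r − r̄)² = 11.5150; sample σ = √(11.5150/7) = 1.2826%
IR = r̄ / tracking error = 1.4750 / 1.2826 = 1.1500

1.15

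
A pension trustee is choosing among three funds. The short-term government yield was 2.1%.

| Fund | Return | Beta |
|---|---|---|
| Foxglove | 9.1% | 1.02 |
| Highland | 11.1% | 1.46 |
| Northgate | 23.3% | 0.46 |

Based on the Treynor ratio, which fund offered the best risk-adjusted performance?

Foxglove: Treynor = (9.1% − 2.1%) / 1.02 = 6.863
Highland: Treynor = (11.1% − 2.1%) / 1.46 = 6.164
Northgate: Treynor = (23.3% − 2.1%) / 0.46 = 46.087
Highest: Northgate (46.087).

Northgate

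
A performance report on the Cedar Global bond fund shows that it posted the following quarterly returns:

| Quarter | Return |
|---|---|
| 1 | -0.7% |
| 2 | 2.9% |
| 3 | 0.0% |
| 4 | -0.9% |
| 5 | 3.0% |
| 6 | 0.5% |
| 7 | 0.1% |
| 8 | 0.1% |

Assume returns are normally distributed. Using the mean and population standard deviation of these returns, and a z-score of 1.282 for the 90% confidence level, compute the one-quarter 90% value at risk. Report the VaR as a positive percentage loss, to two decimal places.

r̄ = (-0.7 + 2.9 + 0 − 0.9 + 3 + 0.5 + 0.1 + 0.1) / 8 = 5.00 / 8 = 0.6250%
Population σ = √[Σ(r − r̄)² / 8] = √[15.8550 / 8] = √1.9819 = 1.4078%
VaR = −(r̄ − z·σ) = −(0.6250 − 1.282 × 1.4078) = −(-1.1798) = 1.1798%

1.18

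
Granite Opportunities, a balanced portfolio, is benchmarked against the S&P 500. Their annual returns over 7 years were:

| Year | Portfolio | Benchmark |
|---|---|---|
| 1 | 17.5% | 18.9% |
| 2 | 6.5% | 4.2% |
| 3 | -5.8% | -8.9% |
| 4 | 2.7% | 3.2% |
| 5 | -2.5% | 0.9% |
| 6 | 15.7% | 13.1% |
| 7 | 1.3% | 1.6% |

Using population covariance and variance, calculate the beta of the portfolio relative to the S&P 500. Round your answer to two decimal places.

0.94

r̄p = 5.0571%,  r̄m = 4.7143%
Cov = Σ(rp − r̄p)(rm − r̄m) / 7 = 65.2749
Var(rm) = Σ(rm − r̄m)² / 7 = 69.1012
β = Cov / Var = 65.2749 / 69.1012 = 0.9446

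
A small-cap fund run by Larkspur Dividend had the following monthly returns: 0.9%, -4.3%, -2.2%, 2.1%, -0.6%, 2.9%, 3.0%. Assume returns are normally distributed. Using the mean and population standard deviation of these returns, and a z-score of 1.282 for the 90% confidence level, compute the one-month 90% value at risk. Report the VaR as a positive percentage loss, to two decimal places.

3.02

r̄ = (0.9 − 4.3 − 2.2 + 2.1 − 0.6 + 2.9 + 3) / 7 = 0.2571%
Σ(r − r̄)² = (0.9 − 0.2571)² + (-4.3 − 0.2571)² + … = 45.8571
population σ = √(45.8571 / 7) = √6.5510 = 2.5595%
VaR = −(r̄ − z·σ) = −(0.2571 − 1.282 × 2.5595) = −(-3.0242) = 3.0242%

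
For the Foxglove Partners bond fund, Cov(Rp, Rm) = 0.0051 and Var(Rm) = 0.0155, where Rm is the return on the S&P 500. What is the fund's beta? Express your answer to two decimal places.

β = Cov(Rp, Rm) / Var(Rm) = 0.0051 / 0.0155 = 0.3290

0.33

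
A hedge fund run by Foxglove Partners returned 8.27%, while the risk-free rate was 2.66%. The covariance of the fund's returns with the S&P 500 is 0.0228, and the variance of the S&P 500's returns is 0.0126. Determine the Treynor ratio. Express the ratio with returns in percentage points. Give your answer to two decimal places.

3.10

β = Cov / Var = 0.0228 / 0.0126 = 1.8095
Treynor = (Rp − Rf) / β = (8.27% − 2.66%) / 1.8095 = 5.61 / 1.8095 = 3.1003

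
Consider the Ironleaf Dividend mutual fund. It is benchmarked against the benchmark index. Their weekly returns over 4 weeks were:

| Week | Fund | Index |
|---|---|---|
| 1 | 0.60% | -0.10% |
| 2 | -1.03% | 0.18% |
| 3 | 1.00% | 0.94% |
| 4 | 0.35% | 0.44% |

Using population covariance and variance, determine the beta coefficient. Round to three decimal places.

r̄p = 0.2300%,  r̄m = 0.3650%
Cov = Σ(rp − r̄p)(rm − r̄m) / 4 = 0.1282
Var(rm) = Σ(rm − r̄m)² / 4 = 0.1467
β = Cov / Var = 0.1282 / 0.1467 = 0.8739

0.874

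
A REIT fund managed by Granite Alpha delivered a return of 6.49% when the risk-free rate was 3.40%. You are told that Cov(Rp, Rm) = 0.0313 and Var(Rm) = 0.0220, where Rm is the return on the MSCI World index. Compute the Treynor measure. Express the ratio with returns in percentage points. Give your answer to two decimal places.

β = Cov / Var = 0.0313 / 0.0220 = 1.4227
Treynor = (Rp − Rf) / β = (6.49% − 3.40%) / 1.4227 = 3.09 / 1.4227 = 2.1719

2.17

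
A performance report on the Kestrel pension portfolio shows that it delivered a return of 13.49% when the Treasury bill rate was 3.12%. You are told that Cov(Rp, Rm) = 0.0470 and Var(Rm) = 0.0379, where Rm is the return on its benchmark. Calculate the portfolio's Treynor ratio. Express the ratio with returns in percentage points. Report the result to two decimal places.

8.36

β = Cov / Var = 0.0470 / 0.0379 = 1.2401
Treynor = (Rp − Rf) / β = (13.49% − 3.12%) / 1.2401 = 10.37 / 1.2401 = 8.3622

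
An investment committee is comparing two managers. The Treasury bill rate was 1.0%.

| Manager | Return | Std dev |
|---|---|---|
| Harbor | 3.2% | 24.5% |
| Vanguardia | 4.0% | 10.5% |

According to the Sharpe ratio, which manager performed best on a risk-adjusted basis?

Harbor: Sharpe ratio = (3.2% − 1.0%) / 24.5% = 0.090
Vanguardia: Sharpe ratio = (4.0% − 1.0%) / 10.5% = 0.286
Highest: Vanguardia (0.286).

Vanguardia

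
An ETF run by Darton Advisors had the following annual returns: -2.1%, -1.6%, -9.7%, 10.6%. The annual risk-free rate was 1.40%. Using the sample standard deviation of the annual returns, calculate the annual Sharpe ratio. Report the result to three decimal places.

r̄ = (-2.1 − 1.6 − 9.7 + 10.6) / 4 = -0.7000%
Sample σ = √[Σ(r − r̄)² / 3] = √[211.4600 / 3] = √70.4867 = 8.3956%
Sharpe = (r̄ − rf) / σ = (-0.7000 − 1.4) / 8.3956 = -2.1000 / 8.3956 = -0.2501

-0.250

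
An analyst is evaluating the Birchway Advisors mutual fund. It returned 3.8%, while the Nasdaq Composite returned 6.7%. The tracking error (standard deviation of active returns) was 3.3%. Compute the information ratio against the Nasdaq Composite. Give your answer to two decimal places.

IR = (Rp − Rb) / TE = (3.8% − 6.7%) / 3.3% = -2.90% / 3.3% = -0.8788

-0.88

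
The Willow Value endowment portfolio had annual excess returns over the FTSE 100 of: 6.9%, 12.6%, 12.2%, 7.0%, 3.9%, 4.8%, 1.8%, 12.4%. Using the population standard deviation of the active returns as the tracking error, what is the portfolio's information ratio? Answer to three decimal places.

r̄ = (6.9 + 12.6 + 12.2 + 7 + 3.9 + 4.8 + 1.8 + 12.4) / 8 = 7.7000%
Σ(r − r̄)² = (6.9 − 7.7000)² + (12.6 − 7.7000)² + … = 125.1400
σ = √[125.1400 / 8] = 3.9551%
IR = r̄ / tracking error = 7.7000 / 3.9551 = 1.9469

1.947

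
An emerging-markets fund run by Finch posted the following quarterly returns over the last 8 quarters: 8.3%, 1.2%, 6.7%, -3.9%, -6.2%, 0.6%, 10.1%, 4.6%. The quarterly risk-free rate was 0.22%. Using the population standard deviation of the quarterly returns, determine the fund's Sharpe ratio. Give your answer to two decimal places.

0.45

Mean return μ = 21.40 / 8 = 2.6750%
Σ(r − μ)² = (8.3 − 2.6750)² + (1.2 − 2.6750)² + … = 235.1550
σ = √[235.1550 / 8] = 5.4217%
Sharpe = (μ − rf) / σ = (2.6750 − 0.22) / 5.4217 = 2.4550 / 5.4217 = 0.4528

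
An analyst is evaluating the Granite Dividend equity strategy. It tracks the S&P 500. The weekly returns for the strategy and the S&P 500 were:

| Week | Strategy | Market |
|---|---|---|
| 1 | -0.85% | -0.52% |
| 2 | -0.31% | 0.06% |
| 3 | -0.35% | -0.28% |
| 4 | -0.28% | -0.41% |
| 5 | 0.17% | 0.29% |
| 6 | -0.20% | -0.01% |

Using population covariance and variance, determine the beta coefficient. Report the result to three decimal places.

r̄p = -0.3033%,  r̄m = -0.1450%
Cov = Σ(rp − r̄p)(rm − r̄m) / 6 = 0.0706
Var(rm) = Σ(rm − r̄m)² / 6 = 0.0798
β = Cov / Var = 0.0706 / 0.0798 = 0.8847

0.885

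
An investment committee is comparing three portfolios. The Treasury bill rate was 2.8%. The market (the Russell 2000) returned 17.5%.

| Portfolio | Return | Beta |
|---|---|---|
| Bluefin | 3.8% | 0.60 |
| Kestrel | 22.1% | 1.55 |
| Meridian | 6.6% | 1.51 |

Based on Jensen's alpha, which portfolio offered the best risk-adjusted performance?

Bluefin: α = 3.8% − [2.8% + 0.60 × (17.5% − 2.8%)] = -7.820
Kestrel: α = 22.1% − [2.8% + 1.55 × (17.5% − 2.8%)] = -3.485
Meridian: α = 6.6% − [2.8% + 1.51 × (17.5% − 2.8%)] = -18.397
Highest: Kestrel (-3.485).

Kestrel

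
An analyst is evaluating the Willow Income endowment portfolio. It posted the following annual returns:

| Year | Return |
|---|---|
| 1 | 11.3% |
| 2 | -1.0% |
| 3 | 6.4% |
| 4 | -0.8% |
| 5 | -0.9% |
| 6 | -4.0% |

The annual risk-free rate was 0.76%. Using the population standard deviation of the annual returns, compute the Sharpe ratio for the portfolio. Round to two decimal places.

Mean return μ = 11.00 / 6 = 1.8333%
Σ(r − μ)² = 166.9333; population σ = √(166.9333/6) = 5.2747%
Sharpe = (μ − rf) / σ = (1.8333 − 0.76) / 5.2747 = 1.0733 / 5.2747 = 0.2035

0.20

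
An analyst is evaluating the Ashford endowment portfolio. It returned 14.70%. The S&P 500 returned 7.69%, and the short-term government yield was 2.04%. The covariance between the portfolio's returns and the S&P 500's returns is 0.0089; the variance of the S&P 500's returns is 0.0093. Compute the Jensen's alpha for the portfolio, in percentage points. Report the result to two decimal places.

7.25

β = Cov / Var = 0.0089 / 0.0093 = 0.9570
E[R] = Rf + β(Rm − Rf) = 2.04% + 0.9570 × (7.69% − 2.04%) = 7.4471%
α = Rp − E[R] = 14.70% − 7.4471% = 7.2529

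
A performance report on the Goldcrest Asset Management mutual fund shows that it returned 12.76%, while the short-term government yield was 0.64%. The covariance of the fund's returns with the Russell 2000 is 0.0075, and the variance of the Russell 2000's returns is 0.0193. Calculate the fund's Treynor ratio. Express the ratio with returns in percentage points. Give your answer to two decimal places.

31.19

β = Cov / Var = 0.0075 / 0.0193 = 0.3886
Treynor = (Rp − Rf) / β = (12.76% − 0.64%) / 0.3886 = 12.12 / 0.3886 = 31.1889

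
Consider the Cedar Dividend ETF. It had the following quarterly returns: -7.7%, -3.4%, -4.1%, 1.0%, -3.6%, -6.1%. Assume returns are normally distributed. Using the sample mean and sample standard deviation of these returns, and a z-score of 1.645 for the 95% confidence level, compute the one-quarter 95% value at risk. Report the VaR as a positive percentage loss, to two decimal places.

r̄ = (-7.7 − 3.4 − 4.1 + 1 − 3.6 − 6.1) / 6 = -3.9833%
Σ(r − r̄)² = (-7.7 − (-3.9833))² + (-3.4 − (-3.9833))² + … = 43.6283
sample σ = √(43.6283 / 5) = √8.7257 = 2.9539%
VaR = −(r̄ − z·σ) = −(-3.9833 − 1.645 × 2.9539) = −(-8.8425) = 8.8425%

8.84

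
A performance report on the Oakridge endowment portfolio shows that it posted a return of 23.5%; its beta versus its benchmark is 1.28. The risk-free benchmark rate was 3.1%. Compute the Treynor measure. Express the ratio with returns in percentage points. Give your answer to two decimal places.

15.94

Treynor = (Rp − Rf) / β = (23.5% − 3.1%) / 1.28 = 20.40 / 1.28 = 15.9375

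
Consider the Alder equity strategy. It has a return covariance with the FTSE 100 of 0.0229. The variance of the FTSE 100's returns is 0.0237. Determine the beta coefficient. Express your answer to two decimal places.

0.97

β = Cov(Rp, Rm) / Var(Rm) = 0.0229 / 0.0237 = 0.9662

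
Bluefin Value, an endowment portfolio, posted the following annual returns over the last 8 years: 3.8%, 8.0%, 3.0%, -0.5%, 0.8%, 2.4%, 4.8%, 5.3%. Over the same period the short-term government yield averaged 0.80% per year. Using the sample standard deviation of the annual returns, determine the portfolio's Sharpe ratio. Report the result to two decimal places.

r̄ = (3.8 + 8 + 3 − 0.5 + 0.8 + 2.4 + 4.8 + 5.3) / 8 = 3.4500%
Σ(r − r̄)² = 50.0000; sample σ = √(50.0000/7) = 2.6726%
Sharpe = (r̄ − rf) / σ = (3.4500 − 0.8) / 2.6726 = 2.6500 / 2.6726 = 0.9915

0.99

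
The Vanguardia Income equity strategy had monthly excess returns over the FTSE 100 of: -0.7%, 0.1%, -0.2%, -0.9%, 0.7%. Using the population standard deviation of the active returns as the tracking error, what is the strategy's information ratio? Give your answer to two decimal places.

r̄ = (-0.7 + 0.1 − 0.2 − 0.9 + 0.7) / 5 = -0.2000%
Σ(r − r̄)² = 1.6400; population σ = √(1.6400/5) = 0.5727%
IR = r̄ / tracking error = -0.2000 / 0.5727 = -0.3492

-0.35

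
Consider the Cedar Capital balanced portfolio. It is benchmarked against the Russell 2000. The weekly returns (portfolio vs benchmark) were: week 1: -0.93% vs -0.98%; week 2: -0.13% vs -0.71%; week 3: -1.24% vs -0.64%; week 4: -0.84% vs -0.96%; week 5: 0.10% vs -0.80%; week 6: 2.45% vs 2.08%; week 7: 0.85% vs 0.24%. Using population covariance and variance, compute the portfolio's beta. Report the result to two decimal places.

1.07

r̄p = 0.0371%,  r̄m = -0.2529%
Cov = Σ(rp − r̄p)(rm − r̄m) / 7 = 1.1271
Var(rm) = Σ(rm − r̄m)² / 7 = 1.0532
β = Cov / Var = 1.1271 / 1.0532 = 1.0702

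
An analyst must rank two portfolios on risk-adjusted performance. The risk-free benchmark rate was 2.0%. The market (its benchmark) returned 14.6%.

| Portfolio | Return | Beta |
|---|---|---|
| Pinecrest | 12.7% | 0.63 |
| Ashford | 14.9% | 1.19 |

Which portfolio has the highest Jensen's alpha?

Pinecrest: α = 12.7% − [2.0% + 0.63 × (14.6% − 2.0%)] = 2.762
Ashford: α = 14.9% − [2.0% + 1.19 × (14.6% − 2.0%)] = -2.094
Highest: Pinecrest (2.762).

Pinecrest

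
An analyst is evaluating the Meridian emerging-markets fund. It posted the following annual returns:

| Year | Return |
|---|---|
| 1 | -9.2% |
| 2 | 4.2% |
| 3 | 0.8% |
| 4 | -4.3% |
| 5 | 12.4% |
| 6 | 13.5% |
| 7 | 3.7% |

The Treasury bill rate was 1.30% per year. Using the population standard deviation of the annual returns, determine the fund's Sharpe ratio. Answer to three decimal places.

0.225

r̄ = (-9.2 + 4.2 + 0.8 − 4.3 + 12.4 + 13.5 + 3.7) / 7 = 3.0143%
Population std dev = √[407.5086 / 7] = 7.6299%
Sharpe = (r̄ − rf) / σ = (3.0143 − 1.3) / 7.6299 = 1.7143 / 7.6299 = 0.2247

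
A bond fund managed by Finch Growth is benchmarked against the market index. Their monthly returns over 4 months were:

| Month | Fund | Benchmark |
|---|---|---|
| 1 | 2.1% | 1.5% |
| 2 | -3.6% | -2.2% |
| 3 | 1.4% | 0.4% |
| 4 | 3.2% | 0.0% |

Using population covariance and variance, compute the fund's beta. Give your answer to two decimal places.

1.64

r̄p = 0.7750%,  r̄m = -0.0750%
Cov = Σ(rp − r̄p)(rm − r̄m) / 4 = 2.9656
Var(rm) = Σ(rm − r̄m)² / 4 = 1.8069
β = Cov / Var = 2.9656 / 1.8069 = 1.6413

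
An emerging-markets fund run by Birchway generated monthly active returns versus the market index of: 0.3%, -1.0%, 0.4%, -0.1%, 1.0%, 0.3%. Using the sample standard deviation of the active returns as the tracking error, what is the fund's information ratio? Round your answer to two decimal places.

0.23

r̄ = (0.3 − 1 + 0.4 − 0.1 + 1 + 0.3) / 6 = 0.1500%
Sample std dev = √[2.2150 / 5] = 0.6656%
IR = r̄ / tracking error = 0.1500 / 0.6656 = 0.2254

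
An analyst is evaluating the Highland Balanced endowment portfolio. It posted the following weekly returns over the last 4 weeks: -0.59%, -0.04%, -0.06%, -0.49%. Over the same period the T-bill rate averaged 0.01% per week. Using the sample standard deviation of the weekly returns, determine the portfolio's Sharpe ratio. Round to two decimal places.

-1.07

r̄ = (-0.59 − 0.04 − 0.06 − 0.49) / 4 = -1.180 / 4 = -0.2950%
Σ(r − r̄)² = (-0.59 − (-0.2950))² + (-0.04 − (-0.2950))² + … = 0.2453
sample σ = √(0.2453 / 3) = √0.0818 = 0.2860%
Sharpe = (r̄ − rf) / σ = (-0.2950 − 0.01) / 0.2860 = -0.3050 / 0.2860 = -1.0664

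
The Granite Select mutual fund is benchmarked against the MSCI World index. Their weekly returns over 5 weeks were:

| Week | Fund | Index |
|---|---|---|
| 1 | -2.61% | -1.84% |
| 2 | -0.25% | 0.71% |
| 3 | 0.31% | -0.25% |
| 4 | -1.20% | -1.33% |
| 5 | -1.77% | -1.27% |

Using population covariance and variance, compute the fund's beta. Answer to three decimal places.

0.960

r̄p = -1.1040%,  r̄m = -0.7960%
Cov = Σ(rp − r̄p)(rm − r̄m) / 5 = 0.7995
Var(rm) = Σ(rm − r̄m)² / 5 = 0.8332
β = Cov / Var = 0.7995 / 0.8332 = 0.9596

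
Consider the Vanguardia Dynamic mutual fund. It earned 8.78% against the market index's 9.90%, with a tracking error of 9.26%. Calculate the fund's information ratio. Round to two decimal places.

IR = (Rp − Rb) / TE = (8.78% − 9.90%) / 9.26% = -1.12% / 9.26% = -0.1210

-0.12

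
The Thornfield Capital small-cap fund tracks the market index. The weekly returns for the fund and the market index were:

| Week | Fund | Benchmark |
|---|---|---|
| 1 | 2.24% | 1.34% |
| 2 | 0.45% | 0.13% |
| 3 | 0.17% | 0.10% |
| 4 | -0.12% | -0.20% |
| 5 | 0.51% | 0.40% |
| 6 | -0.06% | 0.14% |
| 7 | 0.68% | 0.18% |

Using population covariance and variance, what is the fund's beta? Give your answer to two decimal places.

1.56

r̄p = 0.5529%,  r̄m = 0.2986%
Cov = Σ(rp − r̄p)(rm − r̄m) / 7 = 0.3234
Var(rm) = Σ(rm − r̄m)² / 7 = 0.2072
β = Cov / Var = 0.3234 / 0.2072 = 1.5608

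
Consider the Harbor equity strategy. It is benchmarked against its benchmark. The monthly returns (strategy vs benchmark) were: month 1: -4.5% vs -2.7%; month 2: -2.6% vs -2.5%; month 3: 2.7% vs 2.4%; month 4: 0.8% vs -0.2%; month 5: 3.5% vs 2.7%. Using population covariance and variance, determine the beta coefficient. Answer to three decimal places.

1.293

r̄p = -0.0200%,  r̄m = -0.0600%
Cov = Σ(rp − r̄p)(rm − r̄m) / 5 = 6.8828
Var(rm) = Σ(rm − r̄m)² / 5 = 5.3224
β = Cov / Var = 6.8828 / 5.3224 = 1.2932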